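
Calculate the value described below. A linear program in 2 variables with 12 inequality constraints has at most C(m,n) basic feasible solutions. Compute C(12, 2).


Each vertex corresponds to some choice of n active constraints out of m, so the number of vertices is at most C(m, n) = m! / (n!(m-n)!).
m = 12, n = 2
Numerator: 12 * 11
Denominator: 2! = 2
C(12, 2) = 66


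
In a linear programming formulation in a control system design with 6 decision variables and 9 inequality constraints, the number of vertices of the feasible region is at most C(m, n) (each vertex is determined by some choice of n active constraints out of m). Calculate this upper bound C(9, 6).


Each vertex corresponds to some choice of n active constraints out of m, so the number of vertices is at most C(m, n) = m! / (n!(m-n)!).
m = 9, n = 6
Numerator: 9 * 8 * 7 * 6 * 5 * 4
Denominator: 6! = 720
C(9, 6) = 84


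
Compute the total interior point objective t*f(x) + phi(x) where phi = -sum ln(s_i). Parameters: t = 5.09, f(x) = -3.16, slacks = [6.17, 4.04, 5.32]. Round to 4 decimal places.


Step 1: Compute log-barrier.
ln values: [1.8197, 1.3962, 1.6715]
phi = -(1.8197 + 1.3962 + 1.6715) = -4.8874
Step 2: Compute augmented objective.
t*f(x) = 5.09*-3.16 = -16.0844
Total = -16.0844 - 4.8874 = -20.9718


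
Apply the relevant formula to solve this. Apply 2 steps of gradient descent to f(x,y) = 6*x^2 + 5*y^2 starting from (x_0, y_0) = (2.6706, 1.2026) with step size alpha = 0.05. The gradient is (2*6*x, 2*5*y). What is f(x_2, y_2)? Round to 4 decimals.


Gradient descent on f(x,y) = 6*x^2 + 5*y^2.
Starting point: (2.6706, 1.2026), alpha = 0.05
Step 1: grad_x = 2*6*2.6706 = 32.0472, grad_y = 2*5*1.2026 = 12.026
  x_1 = 2.6706 - 0.05*32.0472 = 1.0682
  y_1 = 1.2026 - 0.05*12.026 = 0.6013
Step 2: grad_x = 2*6*1.0682 = 12.8189, grad_y = 2*5*0.6013 = 6.013
  x_2 = 1.0682 - 0.05*12.8189 = 0.4273
  y_2 = 0.6013 - 0.05*6.013 = 0.3007
f(0.4273, 0.3007) = 6*0.4273^2 + 5*0.3007^2 = 1.5474


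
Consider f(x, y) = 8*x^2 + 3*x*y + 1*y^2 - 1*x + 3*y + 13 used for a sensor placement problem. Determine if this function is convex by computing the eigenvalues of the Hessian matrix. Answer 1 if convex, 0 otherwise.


The Hessian of f(x,y) = 8*x^2 + 3*x*y + 1*y^2 - 1*x + 3*y + 13 is:
H = [[16, 3], [3, 2]]
Trace = 16 + 2 = 18
Determinant = 16*2 - (3)^2 = 23
Discriminant = (18)^2 - 4*23 = 232.0
Eigenvalues: lambda_1 = 1.3842, lambda_2 = 16.6158
The function is convex.

1


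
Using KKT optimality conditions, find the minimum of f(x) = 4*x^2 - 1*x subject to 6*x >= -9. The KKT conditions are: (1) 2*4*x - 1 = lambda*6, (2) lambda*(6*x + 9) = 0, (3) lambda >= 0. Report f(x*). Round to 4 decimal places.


Step 1: Try lambda = 0 (constraint inactive).
Stationarity: 2*4*x - 1 = 0
x* = 1/(2*4) = 0.125
Check constraint: 6*0.125 = 0.75 >= -9 -- satisfied.
Step 2: Compute optimal value.
f(x*) = 4*0.125^2 - 1*0.125 = -0.0625


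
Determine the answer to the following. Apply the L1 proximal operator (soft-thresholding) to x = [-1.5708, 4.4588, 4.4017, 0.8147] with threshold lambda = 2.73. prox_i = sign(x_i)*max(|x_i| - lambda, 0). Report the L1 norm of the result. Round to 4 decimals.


Soft-thresholding with lambda = 2.73:
prox(-1.5708) = sign(-1.5708)*max(|-1.5708| - 2.73, 0) = 0.0
prox(4.4588) = sign(4.4588)*max(|4.4588| - 2.73, 0) = 1.7288
prox(4.4017) = sign(4.4017)*max(|4.4017| - 2.73, 0) = 1.6717
prox(0.8147) = sign(0.8147)*max(|0.8147| - 2.73, 0) = 0.0
prox(x) = [0.0, 1.7288, 1.6717, 0.0]
||prox(x)||_1 = 0.0 + 1.7288 + 1.6717 + 0.0 = 3.4005


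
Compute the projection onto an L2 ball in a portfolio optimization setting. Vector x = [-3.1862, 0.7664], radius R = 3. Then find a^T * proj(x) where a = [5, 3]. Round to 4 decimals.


Step 1: Compute ||x|| (intermediates to 6 decimals).
||x|| = sqrt((-3.1862)^2 + 0.7664^2) = 3.277078
Step 2: Project.
Since ||x|| > R, scale = R/||x|| = 3/3.277078 = 0.91545, proj(x) = scale * x
proj(x) = [-2.916807, 0.701601]
Step 3: Dot product.
a^T * proj(x) = 5*(-2.916807) + 3*0.701601 = -12.4792


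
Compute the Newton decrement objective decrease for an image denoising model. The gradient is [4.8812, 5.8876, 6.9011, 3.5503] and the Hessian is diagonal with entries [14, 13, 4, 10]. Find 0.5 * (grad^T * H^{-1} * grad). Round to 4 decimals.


Step 1: H is diagonal, so H^(-1) * g = [0.3487, 0.4529, 1.7253, 0.355].
Step 2: g^T H^(-1) g = sum_i g_i^2 / H_ii
  = (4.8812)^2/14 + (5.8876)^2/13 + (6.9011)^2/4 + (3.5503)^2/10
  = 1.7019 + 2.6664 + 11.9063 + 1.2605 = 17.5351
Step 3: Objective decrease = 0.5 * g^T H^(-1) g = 8.7675


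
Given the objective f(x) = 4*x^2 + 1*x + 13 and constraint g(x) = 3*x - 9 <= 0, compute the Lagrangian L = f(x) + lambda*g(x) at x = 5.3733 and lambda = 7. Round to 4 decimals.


Step 1: Evaluate f(x).
f(5.3733) = 4*5.3733^2 + 1*5.3733 + 13 = 133.8627
Step 2: Evaluate g(x).
g(5.3733) = 3*5.3733 - 9 = 7.1199
Step 3: Compute Lagrangian.
L = 133.8627 + 7*7.1199 = 183.702


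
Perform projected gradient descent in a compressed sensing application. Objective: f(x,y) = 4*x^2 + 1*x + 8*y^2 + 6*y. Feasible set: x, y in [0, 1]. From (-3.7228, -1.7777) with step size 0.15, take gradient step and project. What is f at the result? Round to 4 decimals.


Step 1: Compute gradient at (-3.7228, -1.7777).
grad_x = 2*4*-3.7228 + 1 = -28.7824
grad_y = 2*8*-1.7777 + 6 = -22.4432
Step 2: Gradient step.
x_raw = -3.7228 - 0.15*-28.7824 = 0.5946
y_raw = -1.7777 - 0.15*-22.4432 = 1.5888
Step 3: Project onto [0, 1].
x_proj = clip(0.5946) = 0.5946
y_proj = clip(1.5888) = 1.0
Step 4: Evaluate f.
f(0.5946, 1.0) = 16.0086


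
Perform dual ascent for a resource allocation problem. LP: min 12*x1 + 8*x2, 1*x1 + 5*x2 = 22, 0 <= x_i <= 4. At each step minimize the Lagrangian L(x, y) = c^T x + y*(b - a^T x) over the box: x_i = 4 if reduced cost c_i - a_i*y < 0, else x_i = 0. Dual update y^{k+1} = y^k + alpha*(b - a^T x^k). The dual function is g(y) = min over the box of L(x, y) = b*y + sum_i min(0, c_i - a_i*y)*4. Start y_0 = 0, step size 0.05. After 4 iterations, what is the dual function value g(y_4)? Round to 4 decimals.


Dual ascent for LP: min 12*x1 + 8*x2, 1*x1 + 5*x2 = 22, 0 <= x_i <= 4
Step 1: y^k = 0.0, reduced costs: (12.0, 8.0)
  x^k = (0.0, 0.0), subgradient = b - a^T x = 22.0
  y^{k+1} = 0.0 + 0.05*22.0 = 1.1
Step 2: y^k = 1.1, reduced costs: (10.9, 2.5)
  x^k = (0.0, 0.0), subgradient = b - a^T x = 22.0
  y^{k+1} = 1.1 + 0.05*22.0 = 2.2
Step 3: y^k = 2.2, reduced costs: (9.8, -3.0)
  x^k = (0.0, 4.0), subgradient = b - a^T x = 2.0
  y^{k+1} = 2.2 + 0.05*2.0 = 2.3
Step 4: y^k = 2.3, reduced costs: (9.7, -3.5)
  x^k = (0.0, 4.0), subgradient = b - a^T x = 2.0
  y^{k+1} = 2.3 + 0.05*2.0 = 2.4
Dual objective at y_4 = 2.4: reduced costs (9.6, -4.0), box minimizer x = (0.0, 4.0)
g(y_4) = b*y + (c1 - a1*y)*x1 + (c2 - a2*y)*x2 = 22*2.4 + 9.6*0.0 + (-4.0)*4.0 = 52.8 + 0.0 - 16.0 = 36.8


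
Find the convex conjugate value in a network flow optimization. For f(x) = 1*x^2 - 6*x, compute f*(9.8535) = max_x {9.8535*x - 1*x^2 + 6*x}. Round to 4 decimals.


f*(y) = sup_x {y*x - a*x^2 - b*x} = sup_x {(y-b)*x - a*x^2}
FOC: (y - b) - 2a*x = 0 => x* = (y - b)/(2a)
x* = (9.8535 + 6)/(2*1) = 7.9268
f*(9.8535) = (y-b)^2/(4a) = (9.8535 + 6)^2/(4*1)
= 251.3335/4 = 62.8334


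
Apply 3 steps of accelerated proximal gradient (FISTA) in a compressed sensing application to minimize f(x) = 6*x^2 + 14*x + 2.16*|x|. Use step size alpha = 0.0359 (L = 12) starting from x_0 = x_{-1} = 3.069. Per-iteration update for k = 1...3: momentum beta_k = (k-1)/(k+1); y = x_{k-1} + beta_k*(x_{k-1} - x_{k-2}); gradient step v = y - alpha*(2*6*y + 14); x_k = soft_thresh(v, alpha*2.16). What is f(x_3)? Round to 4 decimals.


FISTA on f(x) = 6*x^2 + 14*x + 2.16*|x|
L = 12, alpha = 0.0359
Iteration 1: beta = 0.0, y = 3.069 + 0.0*(3.069 - 3.069) = 3.069
  grad(y) = 50.828, v = y - alpha*grad = 1.2443
  prox(v) = soft_thresh(1.2443, 0.0775) = 1.1667
Iteration 2: beta = 0.3333, y = 1.1667 + 0.3333*(1.1667 - 3.069) = 0.5326
  grad(y) = 20.3917, v = y - alpha*grad = -0.1994
  prox(v) = soft_thresh(-0.1994, 0.0775) = -0.1219
Iteration 3: beta = 0.5, y = -0.1219 + 0.5*(-0.1219 - 1.1667) = -0.7662
  grad(y) = 4.8058, v = y - alpha*grad = -0.9387
  prox(v) = soft_thresh(-0.9387, 0.0775) = -0.8612
f(x_3) = 6*(-0.8612)^2 + 14*(-0.8612) + 2.16*|-0.8612| = -5.7466


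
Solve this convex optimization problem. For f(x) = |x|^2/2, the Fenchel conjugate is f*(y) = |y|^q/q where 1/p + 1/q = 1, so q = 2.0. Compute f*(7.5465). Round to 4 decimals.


The conjugate exponent q satisfies 1/p + 1/q = 1.
p = 2, so q = 2/(2 - 1) = 2.0
|y|^q = 7.5465^2.0 = 56.9497
f*(7.5465) = 56.9497 / 2.0 = 28.4748


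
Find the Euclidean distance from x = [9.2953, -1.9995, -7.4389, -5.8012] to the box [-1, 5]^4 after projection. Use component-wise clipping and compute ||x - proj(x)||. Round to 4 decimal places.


Project each component onto [-1, 5].
clip(9.2953) = 5.0, clip(-1.9995) = -1.0, clip(-7.4389) = -1.0, clip(-5.8012) = -1.0
Projection = [5.0, -1.0, -1.0, -1.0]
Squared diffs: [18.4496, 0.999, 41.4594, 23.0515]
Distance = sqrt(83.9595) = 9.1629


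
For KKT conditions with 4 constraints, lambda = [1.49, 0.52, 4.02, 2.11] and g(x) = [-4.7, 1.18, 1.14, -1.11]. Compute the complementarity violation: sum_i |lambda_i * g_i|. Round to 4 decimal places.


KKT complementary slackness check:
lambda_1 * g_1 = 1.49 * -4.7 = -7.003
lambda_2 * g_2 = 0.52 * 1.18 = 0.6136
lambda_3 * g_3 = 4.02 * 1.14 = 4.5828
lambda_4 * g_4 = 2.11 * -1.11 = -2.3421
Total violation = 7.003 + 0.6136 + 4.5828 + 2.3421 = 14.5415


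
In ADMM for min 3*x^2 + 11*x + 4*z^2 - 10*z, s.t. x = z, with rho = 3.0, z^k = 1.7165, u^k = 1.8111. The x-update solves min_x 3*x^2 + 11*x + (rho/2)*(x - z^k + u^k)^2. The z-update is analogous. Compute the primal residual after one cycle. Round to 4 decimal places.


ADMM iteration with rho = 3.0, z^k = 1.7165, u^k = 1.8111
Step 1: x-update.
Minimize 3*x^2 + 11*x + (3.0/2)*(x - 1.7165 + 1.8111)^2
FOC: (2*3 + 3.0)*x = -11 + 3.0*(1.7165 - 1.8111)
x^{k+1} = -1.2538
Step 2: z-update.
Minimize 4*z^2 - 10*z + (3.0/2)*(-1.2538 - z + 1.8111)^2
FOC: (2*4 + 3.0)*z = 10 + 3.0*(-1.2538 + 1.8111)
z^{k+1} = 1.0611
Step 3: u-update.
u^{k+1} = 1.8111 - 1.2538 - 1.0611 = -0.5037
Step 4: Primal residual = |-1.2538 - 1.0611| = 2.3148


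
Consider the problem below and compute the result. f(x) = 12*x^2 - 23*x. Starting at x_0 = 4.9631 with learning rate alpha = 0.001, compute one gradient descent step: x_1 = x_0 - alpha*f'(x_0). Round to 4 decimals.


We compute the gradient at x_0 and apply the update.
f'(x) = 24*x - 23
f'(4.9631) = 24*4.9631 - 23 = 96.1144
x_1 = 4.9631 - 0.001*96.1144 = 4.867


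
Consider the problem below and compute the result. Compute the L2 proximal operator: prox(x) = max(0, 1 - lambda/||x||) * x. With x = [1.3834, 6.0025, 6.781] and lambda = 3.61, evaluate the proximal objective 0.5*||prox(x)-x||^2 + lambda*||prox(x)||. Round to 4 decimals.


Step 1: Compute ||x||.
||x|| = 9.1611
Step 2: Compute scaling factor.
scale = max(0, 1 - 3.61/9.1611) = 0.6059
Step 3: prox(x) = [0.8383, 3.6372, 4.1089]
||prox(x)|| = 5.5511
Step 4: Proximal objective.
0.5*||prox-x||^2 = 6.5161
lambda*||prox|| = 20.0395
Total = 26.5555


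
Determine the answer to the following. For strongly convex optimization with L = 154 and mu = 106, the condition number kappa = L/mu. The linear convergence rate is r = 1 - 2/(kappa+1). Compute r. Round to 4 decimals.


Step 1: Compute the condition number.
kappa = L/mu = 154/106 = 1.4528
Step 2: Compute the convergence rate.
r = 1 - 2/(kappa + 1) = 1 - 2*mu/(L + mu) = (L - mu)/(L + mu) = 48/260 = 0.1846


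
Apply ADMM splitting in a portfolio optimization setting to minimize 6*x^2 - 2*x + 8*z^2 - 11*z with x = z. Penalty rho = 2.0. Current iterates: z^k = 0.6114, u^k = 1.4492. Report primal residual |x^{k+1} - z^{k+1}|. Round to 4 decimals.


ADMM iteration with rho = 2.0, z^k = 0.6114, u^k = 1.4492
Step 1: x-update.
Minimize 6*x^2 - 2*x + (2.0/2)*(x - 0.6114 + 1.4492)^2
FOC: (2*6 + 2.0)*x = 2 + 2.0*(0.6114 - 1.4492)
x^{k+1} = 0.0232
Step 2: z-update.
Minimize 8*z^2 - 11*z + (2.0/2)*(0.0232 - z + 1.4492)^2
FOC: (2*8 + 2.0)*z = 11 + 2.0*(0.0232 + 1.4492)
z^{k+1} = 0.7747
Step 3: u-update.
u^{k+1} = 1.4492 + 0.0232 - 0.7747 = 0.6977
Step 4: Primal residual = |0.0232 - 0.7747| = 0.7515


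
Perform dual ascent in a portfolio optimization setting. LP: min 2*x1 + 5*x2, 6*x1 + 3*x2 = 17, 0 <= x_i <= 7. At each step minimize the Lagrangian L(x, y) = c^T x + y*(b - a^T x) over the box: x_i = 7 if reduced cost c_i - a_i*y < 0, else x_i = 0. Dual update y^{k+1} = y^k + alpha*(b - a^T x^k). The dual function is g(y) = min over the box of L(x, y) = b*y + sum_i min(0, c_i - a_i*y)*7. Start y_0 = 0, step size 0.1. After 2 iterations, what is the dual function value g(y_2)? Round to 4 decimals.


Dual ascent for LP: min 2*x1 + 5*x2, 6*x1 + 3*x2 = 17, 0 <= x_i <= 7
Step 1: y^k = 0.0, reduced costs: (2.0, 5.0)
  x^k = (0.0, 0.0), subgradient = b - a^T x = 17.0
  y^{k+1} = 0.0 + 0.1*17.0 = 1.7
Step 2: y^k = 1.7, reduced costs: (-8.2, -0.1)
  x^k = (7.0, 7.0), subgradient = b - a^T x = -46.0
  y^{k+1} = 1.7 + 0.1*-46.0 = -2.9
Dual objective at y_2 = -2.9: reduced costs (19.4, 13.7), box minimizer x = (0.0, 0.0)
g(y_2) = b*y + (c1 - a1*y)*x1 + (c2 - a2*y)*x2 = 17*(-2.9) + 19.4*0.0 + 13.7*0.0 = -49.3 + 0.0 + 0.0 = -49.3


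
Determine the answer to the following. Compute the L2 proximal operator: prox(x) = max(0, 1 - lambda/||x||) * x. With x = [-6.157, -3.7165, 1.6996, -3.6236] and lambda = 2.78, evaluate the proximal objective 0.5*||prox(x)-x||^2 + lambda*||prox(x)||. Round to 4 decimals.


Step 1: Compute ||x||.
||x|| = 8.2304
Step 2: Compute scaling factor.
scale = max(0, 1 - 2.78/8.2304) = 0.6622
Step 3: prox(x) = [-4.0773, -2.4612, 1.1255, -2.3997]
||prox(x)|| = 5.4504
Step 4: Proximal objective.
0.5*||prox-x||^2 = 3.8642
lambda*||prox|| = 15.1521
Total = 19.0164


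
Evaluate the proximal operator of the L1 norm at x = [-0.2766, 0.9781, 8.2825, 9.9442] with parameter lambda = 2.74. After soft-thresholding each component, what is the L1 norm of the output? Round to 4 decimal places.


Soft-thresholding with lambda = 2.74:
prox(-0.2766) = sign(-0.2766)*max(|-0.2766| - 2.74, 0) = 0.0
prox(0.9781) = sign(0.9781)*max(|0.9781| - 2.74, 0) = 0.0
prox(8.2825) = sign(8.2825)*max(|8.2825| - 2.74, 0) = 5.5425
prox(9.9442) = sign(9.9442)*max(|9.9442| - 2.74, 0) = 7.2042
prox(x) = [0.0, 0.0, 5.5425, 7.2042]
||prox(x)||_1 = 0.0 + 0.0 + 5.5425 + 7.2042 = 12.7467


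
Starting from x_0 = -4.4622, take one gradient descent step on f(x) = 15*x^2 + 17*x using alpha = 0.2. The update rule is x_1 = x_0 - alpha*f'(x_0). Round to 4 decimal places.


We compute the gradient at x_0 and apply the update.
f'(x) = 30*x + 17
f'(-4.4622) = 30*-4.4622 + 17 = -116.866
x_1 = -4.4622 - 0.2*-116.866 = 18.911


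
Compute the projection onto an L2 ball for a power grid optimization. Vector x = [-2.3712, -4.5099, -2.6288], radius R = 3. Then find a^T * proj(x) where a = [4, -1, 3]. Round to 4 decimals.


Step 1: Compute ||x|| (intermediates to 6 decimals).
||x|| = sqrt((-2.3712)^2 + (-4.5099)^2 + (-2.6288)^2) = 5.733444
Step 2: Project.
Since ||x|| > R, scale = R/||x|| = 3/5.733444 = 0.523246, proj(x) = scale * x
proj(x) = [-1.240721, -2.359787, -1.375509]
Step 3: Dot product.
a^T * proj(x) = 4*(-1.240721) - 1*(-2.359787) + 3*(-1.375509) = -6.7296


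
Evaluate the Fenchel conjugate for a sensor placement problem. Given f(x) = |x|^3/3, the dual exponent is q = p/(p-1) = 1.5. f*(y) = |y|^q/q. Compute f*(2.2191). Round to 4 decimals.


The conjugate exponent q satisfies 1/p + 1/q = 1.
p = 3, so q = 3/(3 - 1) = 1.5
|y|^q = 2.2191^1.5 = 3.3057
f*(2.2191) = 3.3057 / 1.5 = 2.2038


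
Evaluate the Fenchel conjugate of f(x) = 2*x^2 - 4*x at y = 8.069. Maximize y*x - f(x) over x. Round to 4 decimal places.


f*(y) = sup_x {y*x - a*x^2 - b*x} = sup_x {(y-b)*x - a*x^2}
FOC: (y - b) - 2a*x = 0 => x* = (y - b)/(2a)
x* = (8.069 + 4)/(2*2) = 3.0173
f*(8.069) = (y-b)^2/(4a) = (8.069 + 4)^2/(4*2)
= 145.6608/8 = 18.2076


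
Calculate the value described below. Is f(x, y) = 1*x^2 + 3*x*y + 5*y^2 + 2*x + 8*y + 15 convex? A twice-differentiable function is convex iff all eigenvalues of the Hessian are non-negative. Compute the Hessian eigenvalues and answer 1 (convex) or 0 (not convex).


The Hessian of f(x,y) = 1*x^2 + 3*x*y + 5*y^2 + 2*x + 8*y + 15 is:
H = [[2, 3], [3, 10]]
Trace = 2 + 10 = 12
Determinant = 2*10 - (3)^2 = 11
Discriminant = (12)^2 - 4*11 = 100.0
Eigenvalues: lambda_1 = 1.0, lambda_2 = 11.0
The function is convex.

1


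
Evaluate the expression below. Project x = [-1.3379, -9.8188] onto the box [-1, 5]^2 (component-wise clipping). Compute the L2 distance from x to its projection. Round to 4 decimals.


Project each component onto [-1, 5].
clip(-1.3379) = -1.0, clip(-9.8188) = -1.0
Projection = [-1.0, -1.0]
Squared diffs: [0.1142, 77.7712]
Distance = sqrt(77.8854) = 8.8253


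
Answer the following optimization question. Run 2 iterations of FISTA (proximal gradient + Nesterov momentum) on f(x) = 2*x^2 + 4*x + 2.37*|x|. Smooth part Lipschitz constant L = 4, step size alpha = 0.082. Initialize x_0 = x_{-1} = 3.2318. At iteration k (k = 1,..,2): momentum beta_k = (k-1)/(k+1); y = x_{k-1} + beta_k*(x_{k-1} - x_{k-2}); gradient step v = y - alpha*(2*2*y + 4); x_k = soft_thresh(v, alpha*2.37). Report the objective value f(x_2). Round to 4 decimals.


FISTA on f(x) = 2*x^2 + 4*x + 2.37*|x|
L = 4, alpha = 0.082
Iteration 1: beta = 0.0, y = 3.2318 + 0.0*(3.2318 - 3.2318) = 3.2318
  grad(y) = 16.9272, v = y - alpha*grad = 1.8438
  prox(v) = soft_thresh(1.8438, 0.1943) = 1.6494
Iteration 2: beta = 0.3333, y = 1.6494 + 0.3333*(1.6494 - 3.2318) = 1.122
  grad(y) = 8.4879, v = y - alpha*grad = 0.426
  prox(v) = soft_thresh(0.426, 0.1943) = 0.2316
f(x_2) = 2*0.2316^2 + 4*0.2316 + 2.37*|0.2316| = 1.5828


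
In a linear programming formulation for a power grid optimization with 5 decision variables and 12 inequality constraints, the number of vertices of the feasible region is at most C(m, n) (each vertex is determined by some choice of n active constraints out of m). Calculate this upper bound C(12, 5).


Each vertex corresponds to some choice of n active constraints out of m, so the number of vertices is at most C(m, n) = m! / (n!(m-n)!).
m = 12, n = 5
Numerator: 12 * 11 * 10 * 9 * 8
Denominator: 5! = 120
C(12, 5) = 792


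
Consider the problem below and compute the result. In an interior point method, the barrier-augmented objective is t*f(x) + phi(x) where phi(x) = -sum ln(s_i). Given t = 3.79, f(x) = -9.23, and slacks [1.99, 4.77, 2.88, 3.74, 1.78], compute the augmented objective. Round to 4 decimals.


Step 1: Compute log-barrier.
ln values: [0.6881, 1.5623, 1.0578, 1.3191, 0.5766]
phi = -(0.6881 + 1.5623 + 1.0578 + 1.3191 + 0.5766) = -5.204
Step 2: Compute augmented objective.
t*f(x) = 3.79*-9.23 = -34.9817
Total = -34.9817 - 5.204 = -40.1857


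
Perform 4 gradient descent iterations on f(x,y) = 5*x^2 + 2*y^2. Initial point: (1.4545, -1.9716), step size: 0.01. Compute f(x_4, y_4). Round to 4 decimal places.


Gradient descent on f(x,y) = 5*x^2 + 2*y^2.
Starting point: (1.4545, -1.9716), alpha = 0.01
Step 1: grad_x = 2*5*1.4545 = 14.545, grad_y = 2*2*-1.9716 = -7.8864
  x_1 = 1.4545 - 0.01*14.545 = 1.3091
  y_1 = -1.9716 - 0.01*-7.8864 = -1.8927
Step 2: grad_x = 2*5*1.3091 = 13.0905, grad_y = 2*2*-1.8927 = -7.5709
  x_2 = 1.3091 - 0.01*13.0905 = 1.1781
  y_2 = -1.8927 - 0.01*-7.5709 = -1.817
Step 3: grad_x = 2*5*1.1781 = 11.7815, grad_y = 2*2*-1.817 = -7.2681
  x_3 = 1.1781 - 0.01*11.7815 = 1.0603
  y_3 = -1.817 - 0.01*-7.2681 = -1.7443
Step 4: grad_x = 2*5*1.0603 = 10.6033, grad_y = 2*2*-1.7443 = -6.9774
  x_4 = 1.0603 - 0.01*10.6033 = 0.9543
  y_4 = -1.7443 - 0.01*-6.9774 = -1.6746
f(0.9543, -1.6746) = 5*0.9543^2 + 2*(-1.6746)^2 = 10.1618


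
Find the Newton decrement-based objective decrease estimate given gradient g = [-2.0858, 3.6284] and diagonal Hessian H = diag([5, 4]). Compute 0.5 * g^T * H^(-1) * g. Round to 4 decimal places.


Step 1: H is diagonal, so H^(-1) * g = [-0.4172, 0.9071].
Step 2: g^T H^(-1) g = sum_i g_i^2 / H_ii
  = (-2.0858)^2/5 + (3.6284)^2/4
  = 0.8701 + 3.2913 = 4.1614
Step 3: Objective decrease = 0.5 * g^T H^(-1) g = 2.0807


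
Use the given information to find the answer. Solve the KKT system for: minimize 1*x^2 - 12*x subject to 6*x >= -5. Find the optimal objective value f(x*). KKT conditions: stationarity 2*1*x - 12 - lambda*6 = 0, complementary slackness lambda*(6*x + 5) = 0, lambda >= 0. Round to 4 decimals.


Step 1: Try lambda = 0 (constraint inactive).
Stationarity: 2*1*x - 12 = 0
x* = 12/(2*1) = 6.0
Check constraint: 6*6.0 = 36.0 >= -5 -- satisfied.
Step 2: Compute optimal value.
f(x*) = 1*6.0^2 - 12*6.0 = -36.0


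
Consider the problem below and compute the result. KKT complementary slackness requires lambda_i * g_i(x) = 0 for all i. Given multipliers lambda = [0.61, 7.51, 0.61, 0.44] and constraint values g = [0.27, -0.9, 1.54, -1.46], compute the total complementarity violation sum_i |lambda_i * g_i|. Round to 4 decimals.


KKT complementary slackness check:
lambda_1 * g_1 = 0.61 * 0.27 = 0.1647
lambda_2 * g_2 = 7.51 * -0.9 = -6.759
lambda_3 * g_3 = 0.61 * 1.54 = 0.9394
lambda_4 * g_4 = 0.44 * -1.46 = -0.6424
Total violation = 0.1647 + 6.759 + 0.9394 + 0.6424 = 8.5055


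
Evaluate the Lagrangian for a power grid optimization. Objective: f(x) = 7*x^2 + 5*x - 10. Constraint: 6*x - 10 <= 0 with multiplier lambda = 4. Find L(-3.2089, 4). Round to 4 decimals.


Step 1: Evaluate f(x).
f(-3.2089) = 7*(-3.2089)^2 + 5*(-3.2089) - 10 = 46.0348
Step 2: Evaluate g(x).
g(-3.2089) = 6*-3.2089 - 10 = -29.2534
Step 3: Compute Lagrangian.
L = 46.0348 + 4*-29.2534 = -70.9788


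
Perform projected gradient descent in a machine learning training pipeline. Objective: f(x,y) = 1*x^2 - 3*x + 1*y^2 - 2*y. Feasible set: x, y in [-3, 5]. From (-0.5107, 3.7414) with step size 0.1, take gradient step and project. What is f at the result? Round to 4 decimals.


Step 1: Compute gradient at (-0.5107, 3.7414).
grad_x = 2*1*-0.5107 - 3 = -4.0214
grad_y = 2*1*3.7414 - 2 = 5.4828
Step 2: Gradient step.
x_raw = -0.5107 - 0.1*-4.0214 = -0.1086
y_raw = 3.7414 - 0.1*5.4828 = 3.1931
Step 3: Project onto [-3, 5].
x_proj = clip(-0.1086) = -0.1086
y_proj = clip(3.1931) = 3.1931
Step 4: Evaluate f.
f(-0.1086, 3.1931) = 4.1472


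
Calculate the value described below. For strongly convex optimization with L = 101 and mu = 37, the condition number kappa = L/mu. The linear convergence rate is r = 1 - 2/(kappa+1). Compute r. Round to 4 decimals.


Step 1: Compute the condition number.
kappa = L/mu = 101/37 = 2.7297
Step 2: Compute the convergence rate.
r = 1 - 2/(kappa + 1) = 1 - 2*mu/(L + mu) = (L - mu)/(L + mu) = 64/138 = 0.4638


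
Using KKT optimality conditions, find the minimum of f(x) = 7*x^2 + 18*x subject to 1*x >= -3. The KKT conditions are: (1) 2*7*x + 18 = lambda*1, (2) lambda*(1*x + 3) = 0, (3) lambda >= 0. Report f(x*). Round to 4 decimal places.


Step 1: Try lambda = 0 (constraint inactive).
Stationarity: 2*7*x + 18 = 0
x* = -18/(2*7) = -9/7 = -1.2857 (rounded; the exact value -9/7 is used below)
Check constraint: 1*-1.2857 = -1.2857 >= -3 -- satisfied.
Step 2: Compute optimal value.
f(x*) = 7*(-9/7)^2 + 18*(-9/7) = -11.5714


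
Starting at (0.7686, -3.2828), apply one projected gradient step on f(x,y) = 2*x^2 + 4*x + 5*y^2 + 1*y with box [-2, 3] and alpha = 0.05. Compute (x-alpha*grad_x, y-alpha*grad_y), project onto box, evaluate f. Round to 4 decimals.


Step 1: Compute gradient at (0.7686, -3.2828).
grad_x = 2*2*0.7686 + 4 = 7.0744
grad_y = 2*5*-3.2828 + 1 = -31.828
Step 2: Gradient step.
x_raw = 0.7686 - 0.05*7.0744 = 0.4149
y_raw = -3.2828 - 0.05*-31.828 = -1.6914
Step 3: Project onto [-2, 3].
x_proj = clip(0.4149) = 0.4149
y_proj = clip(-1.6914) = -1.6914
Step 4: Evaluate f.
f(0.4149, -1.6914) = 14.6165


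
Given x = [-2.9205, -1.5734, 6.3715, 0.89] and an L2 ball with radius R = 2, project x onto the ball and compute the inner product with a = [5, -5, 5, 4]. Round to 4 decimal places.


Step 1: Compute ||x|| (intermediates to 6 decimals).
||x|| = sqrt((-2.9205)^2 + (-1.5734)^2 + 6.3715^2 + 0.89^2) = 7.238302
Step 2: Project.
Since ||x|| > R, scale = R/||x|| = 2/7.238302 = 0.276308, proj(x) = scale * x
proj(x) = [-0.806958, -0.434743, 1.760496, 0.245914]
Step 3: Dot product.
a^T * proj(x) = 5*(-0.806958) - 5*(-0.434743) + 5*1.760496 + 4*0.245914 = 7.9251


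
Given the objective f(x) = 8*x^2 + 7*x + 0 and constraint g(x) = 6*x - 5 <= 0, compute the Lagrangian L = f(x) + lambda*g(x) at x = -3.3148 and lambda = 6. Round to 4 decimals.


Step 1: Evaluate f(x).
f(-3.3148) = 8*(-3.3148)^2 + 7*(-3.3148) + 0 = 64.6996
Step 2: Evaluate g(x).
g(-3.3148) = 6*-3.3148 - 5 = -24.8888
Step 3: Compute Lagrangian.
L = 64.6996 + 6*-24.8888 = -84.6332


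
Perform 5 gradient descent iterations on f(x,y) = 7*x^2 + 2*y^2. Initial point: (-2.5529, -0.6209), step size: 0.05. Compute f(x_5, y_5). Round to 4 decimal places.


Gradient descent on f(x,y) = 7*x^2 + 2*y^2.
Starting point: (-2.5529, -0.6209), alpha = 0.05
Step 1: grad_x = 2*7*-2.5529 = -35.7406, grad_y = 2*2*-0.6209 = -2.4836
  x_1 = -2.5529 - 0.05*-35.7406 = -0.7659
  y_1 = -0.6209 - 0.05*-2.4836 = -0.4967
Step 2: grad_x = 2*7*-0.7659 = -10.7222, grad_y = 2*2*-0.4967 = -1.9869
  x_2 = -0.7659 - 0.05*-10.7222 = -0.2298
  y_2 = -0.4967 - 0.05*-1.9869 = -0.3974
Step 3: grad_x = 2*7*-0.2298 = -3.2167, grad_y = 2*2*-0.3974 = -1.5895
  x_3 = -0.2298 - 0.05*-3.2167 = -0.0689
  y_3 = -0.3974 - 0.05*-1.5895 = -0.3179
Step 4: grad_x = 2*7*-0.0689 = -0.965, grad_y = 2*2*-0.3179 = -1.2716
  x_4 = -0.0689 - 0.05*-0.965 = -0.0207
  y_4 = -0.3179 - 0.05*-1.2716 = -0.2543
Step 5: grad_x = 2*7*-0.0207 = -0.2895, grad_y = 2*2*-0.2543 = -1.0173
  x_5 = -0.0207 - 0.05*-0.2895 = -0.0062
  y_5 = -0.2543 - 0.05*-1.0173 = -0.2035
f(-0.0062, -0.2035) = 7*(-0.0062)^2 + 2*(-0.2035)^2 = 0.0831


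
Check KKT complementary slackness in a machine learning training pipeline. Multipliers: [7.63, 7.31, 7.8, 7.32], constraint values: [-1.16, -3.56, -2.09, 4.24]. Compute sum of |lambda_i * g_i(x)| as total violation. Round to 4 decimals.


KKT complementary slackness check:
lambda_1 * g_1 = 7.63 * -1.16 = -8.8508
lambda_2 * g_2 = 7.31 * -3.56 = -26.0236
lambda_3 * g_3 = 7.8 * -2.09 = -16.302
lambda_4 * g_4 = 7.32 * 4.24 = 31.0368
Total violation = 8.8508 + 26.0236 + 16.302 + 31.0368 = 82.2132


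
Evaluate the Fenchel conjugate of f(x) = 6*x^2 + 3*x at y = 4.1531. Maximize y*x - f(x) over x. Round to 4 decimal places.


f*(y) = sup_x {y*x - a*x^2 - b*x} = sup_x {(y-b)*x - a*x^2}
FOC: (y - b) - 2a*x = 0 => x* = (y - b)/(2a)
x* = (4.1531 - 3)/(2*6) = 0.0961
f*(4.1531) = (y-b)^2/(4a) = (4.1531 - 3)^2/(4*6)
= 1.3296/24 = 0.0554


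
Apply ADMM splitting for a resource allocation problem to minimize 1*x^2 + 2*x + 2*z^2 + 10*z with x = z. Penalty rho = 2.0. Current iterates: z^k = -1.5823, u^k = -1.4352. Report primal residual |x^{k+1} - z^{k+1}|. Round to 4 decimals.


ADMM iteration with rho = 2.0, z^k = -1.5823, u^k = -1.4352
Step 1: x-update.
Minimize 1*x^2 + 2*x + (2.0/2)*(x + 1.5823 - 1.4352)^2
FOC: (2*1 + 2.0)*x = -2 + 2.0*(-1.5823 + 1.4352)
x^{k+1} = -0.5736
Step 2: z-update.
Minimize 2*z^2 + 10*z + (2.0/2)*(-0.5736 - z - 1.4352)^2
FOC: (2*2 + 2.0)*z = -10 + 2.0*(-0.5736 - 1.4352)
z^{k+1} = -2.3363
Step 3: u-update.
u^{k+1} = -1.4352 - 0.5736 + 2.3363 = 0.3275
Step 4: Primal residual = |-0.5736 + 2.3363| = 1.7627


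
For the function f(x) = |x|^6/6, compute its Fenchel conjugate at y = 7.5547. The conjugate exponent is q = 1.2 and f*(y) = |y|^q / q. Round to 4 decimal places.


The conjugate exponent q satisfies 1/p + 1/q = 1.
p = 6, so q = 6/(6 - 1) = 1.2
|y|^q = 7.5547^1.2 = 11.3204
f*(7.5547) = 11.3204 / 1.2 = 9.4336


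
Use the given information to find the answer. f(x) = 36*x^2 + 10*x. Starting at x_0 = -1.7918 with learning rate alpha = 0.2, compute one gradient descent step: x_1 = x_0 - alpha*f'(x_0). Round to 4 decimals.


We compute the gradient at x_0 and apply the update.
f'(x) = 72*x + 10
f'(-1.7918) = 72*-1.7918 + 10 = -119.0096
x_1 = -1.7918 - 0.2*-119.0096 = 22.0101


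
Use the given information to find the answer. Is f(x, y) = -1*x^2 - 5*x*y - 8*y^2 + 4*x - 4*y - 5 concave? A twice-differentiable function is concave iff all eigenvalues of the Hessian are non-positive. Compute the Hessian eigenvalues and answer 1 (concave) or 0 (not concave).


The Hessian of f(x,y) = -1*x^2 - 5*x*y - 8*y^2 + 4*x - 4*y - 5 is:
H = [[-2, -5], [-5, -16]]
Trace = -2 - 16 = -18
Determinant = -2*-16 - (-5)^2 = 7
Discriminant = (-18)^2 - 4*7 = 296.0
Eigenvalues: lambda_1 = -17.6023, lambda_2 = -0.3977
The function is concave.

1


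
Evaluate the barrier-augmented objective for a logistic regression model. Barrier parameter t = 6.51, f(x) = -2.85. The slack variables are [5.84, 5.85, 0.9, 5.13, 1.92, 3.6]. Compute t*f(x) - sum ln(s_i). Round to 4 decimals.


Step 1: Compute log-barrier.
ln values: [1.7647, 1.7664, -0.1054, 1.6351, 0.6523, 1.2809]
phi = -(1.7647 + 1.7664 - 0.1054 + 1.6351 + 0.6523 + 1.2809) = -6.9942
Step 2: Compute augmented objective.
t*f(x) = 6.51*-2.85 = -18.5535
Total = -18.5535 - 6.9942 = -25.5477


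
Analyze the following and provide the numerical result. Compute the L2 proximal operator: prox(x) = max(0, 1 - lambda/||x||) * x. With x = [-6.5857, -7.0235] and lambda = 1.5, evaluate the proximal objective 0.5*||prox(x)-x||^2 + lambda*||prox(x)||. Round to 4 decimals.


Step 1: Compute ||x||.
||x|| = 9.6281
Step 2: Compute scaling factor.
scale = max(0, 1 - 1.5/9.6281) = 0.8442
Step 3: prox(x) = [-5.5597, -5.9293]
||prox(x)|| = 8.1281
Step 4: Proximal objective.
0.5*||prox-x||^2 = 1.125
lambda*||prox|| = 12.1922
Total = 13.3172


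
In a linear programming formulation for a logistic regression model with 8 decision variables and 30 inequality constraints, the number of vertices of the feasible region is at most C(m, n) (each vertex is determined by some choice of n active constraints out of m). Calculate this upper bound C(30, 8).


Each vertex corresponds to some choice of n active constraints out of m, so the number of vertices is at most C(m, n) = m! / (n!(m-n)!).
m = 30, n = 8
Numerator: 30 * 29 * 28 * 27 * 26 * 25 * 24 * 23
Denominator: 8! = 40320
C(30, 8) = 5852925


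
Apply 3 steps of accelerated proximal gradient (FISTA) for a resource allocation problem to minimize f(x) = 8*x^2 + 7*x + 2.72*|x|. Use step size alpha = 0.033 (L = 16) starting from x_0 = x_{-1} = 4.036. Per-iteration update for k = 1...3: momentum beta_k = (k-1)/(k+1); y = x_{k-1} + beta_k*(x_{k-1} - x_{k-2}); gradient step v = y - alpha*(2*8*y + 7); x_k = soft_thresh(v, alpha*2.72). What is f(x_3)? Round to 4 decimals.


FISTA on f(x) = 8*x^2 + 7*x + 2.72*|x|
L = 16, alpha = 0.033
Iteration 1: beta = 0.0, y = 4.036 + 0.0*(4.036 - 4.036) = 4.036
  grad(y) = 71.576, v = y - alpha*grad = 1.674
  prox(v) = soft_thresh(1.674, 0.0898) = 1.5842
Iteration 2: beta = 0.3333, y = 1.5842 + 0.3333*(1.5842 - 4.036) = 0.767
  grad(y) = 19.2716, v = y - alpha*grad = 0.131
  prox(v) = soft_thresh(0.131, 0.0898) = 0.0413
Iteration 3: beta = 0.5, y = 0.0413 + 0.5*(0.0413 - 1.5842) = -0.7302
  grad(y) = -4.6838, v = y - alpha*grad = -0.5757
  prox(v) = soft_thresh(-0.5757, 0.0898) = -0.4859
f(x_3) = 8*(-0.4859)^2 + 7*(-0.4859) + 2.72*|-0.4859| = -0.1908


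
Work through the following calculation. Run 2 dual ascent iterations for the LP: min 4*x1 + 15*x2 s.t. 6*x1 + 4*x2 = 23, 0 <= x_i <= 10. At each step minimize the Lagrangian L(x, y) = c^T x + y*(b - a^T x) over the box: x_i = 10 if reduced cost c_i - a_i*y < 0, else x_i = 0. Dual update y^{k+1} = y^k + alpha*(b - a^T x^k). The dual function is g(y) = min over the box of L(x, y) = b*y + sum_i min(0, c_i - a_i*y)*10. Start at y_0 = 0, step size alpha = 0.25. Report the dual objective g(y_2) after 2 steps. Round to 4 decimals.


Dual ascent for LP: min 4*x1 + 15*x2, 6*x1 + 4*x2 = 23, 0 <= x_i <= 10
Step 1: y^k = 0.0, reduced costs: (4.0, 15.0)
  x^k = (0.0, 0.0), subgradient = b - a^T x = 23.0
  y^{k+1} = 0.0 + 0.25*23.0 = 5.75
Step 2: y^k = 5.75, reduced costs: (-30.5, -8.0)
  x^k = (10.0, 10.0), subgradient = b - a^T x = -77.0
  y^{k+1} = 5.75 + 0.25*-77.0 = -13.5
Dual objective at y_2 = -13.5: reduced costs (85.0, 69.0), box minimizer x = (0.0, 0.0)
g(y_2) = b*y + (c1 - a1*y)*x1 + (c2 - a2*y)*x2 = 23*(-13.5) + 85.0*0.0 + 69.0*0.0 = -310.5 + 0.0 + 0.0 = -310.5


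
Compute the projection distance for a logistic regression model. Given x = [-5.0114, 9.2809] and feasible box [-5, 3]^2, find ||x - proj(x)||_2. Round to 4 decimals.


Project each component onto [-5, 3].
clip(-5.0114) = -5.0, clip(9.2809) = 3.0
Projection = [-5.0, 3.0]
Squared diffs: [0.0001, 39.4497]
Distance = sqrt(39.4498) = 6.2809


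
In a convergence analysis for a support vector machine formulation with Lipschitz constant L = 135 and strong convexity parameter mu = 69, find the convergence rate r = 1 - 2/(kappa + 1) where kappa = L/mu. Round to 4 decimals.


Step 1: Compute the condition number.
kappa = L/mu = 135/69 = 1.9565
Step 2: Compute the convergence rate.
r = 1 - 2/(kappa + 1) = 1 - 2*mu/(L + mu) = (L - mu)/(L + mu) = 66/204 = 0.3235


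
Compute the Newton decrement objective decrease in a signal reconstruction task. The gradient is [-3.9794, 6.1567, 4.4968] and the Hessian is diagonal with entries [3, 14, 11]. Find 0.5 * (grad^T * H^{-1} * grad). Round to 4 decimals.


Step 1: H is diagonal, so H^(-1) * g = [-1.3265, 0.4398, 0.4088].
Step 2: g^T H^(-1) g = sum_i g_i^2 / H_ii
  = (-3.9794)^2/3 + (6.1567)^2/14 + (4.4968)^2/11
  = 5.2785 + 2.7075 + 1.8383 = 9.8243
Step 3: Objective decrease = 0.5 * g^T H^(-1) g = 4.9122


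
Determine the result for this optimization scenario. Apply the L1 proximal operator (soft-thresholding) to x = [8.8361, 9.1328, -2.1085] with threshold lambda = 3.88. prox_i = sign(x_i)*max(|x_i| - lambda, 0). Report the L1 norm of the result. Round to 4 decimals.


Soft-thresholding with lambda = 3.88:
prox(8.8361) = sign(8.8361)*max(|8.8361| - 3.88, 0) = 4.9561
prox(9.1328) = sign(9.1328)*max(|9.1328| - 3.88, 0) = 5.2528
prox(-2.1085) = sign(-2.1085)*max(|-2.1085| - 3.88, 0) = 0.0
prox(x) = [4.9561, 5.2528, 0.0]
||prox(x)||_1 = 4.9561 + 5.2528 + 0.0 = 10.2089


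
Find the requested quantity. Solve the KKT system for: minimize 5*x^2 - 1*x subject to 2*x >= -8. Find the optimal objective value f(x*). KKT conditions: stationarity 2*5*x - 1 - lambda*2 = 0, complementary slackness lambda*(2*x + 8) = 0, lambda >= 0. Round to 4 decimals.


Step 1: Try lambda = 0 (constraint inactive).
Stationarity: 2*5*x - 1 = 0
x* = 1/(2*5) = 0.1
Check constraint: 2*0.1 = 0.2 >= -8 -- satisfied.
Step 2: Compute optimal value.
f(x*) = 5*0.1^2 - 1*0.1 = -0.05


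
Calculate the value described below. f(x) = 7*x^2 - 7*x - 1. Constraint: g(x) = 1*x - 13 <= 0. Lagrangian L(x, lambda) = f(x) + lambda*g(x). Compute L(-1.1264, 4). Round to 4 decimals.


Step 1: Evaluate f(x).
f(-1.1264) = 7*(-1.1264)^2 - 7*(-1.1264) - 1 = 15.7662
Step 2: Evaluate g(x).
g(-1.1264) = 1*-1.1264 - 13 = -14.1264
Step 3: Compute Lagrangian.
L = 15.7662 + 4*-14.1264 = -40.7394


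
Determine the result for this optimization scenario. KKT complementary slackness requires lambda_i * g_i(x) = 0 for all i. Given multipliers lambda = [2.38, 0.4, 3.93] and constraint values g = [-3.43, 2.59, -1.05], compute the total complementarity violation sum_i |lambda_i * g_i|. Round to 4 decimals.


KKT complementary slackness check:
lambda_1 * g_1 = 2.38 * -3.43 = -8.1634
lambda_2 * g_2 = 0.4 * 2.59 = 1.036
lambda_3 * g_3 = 3.93 * -1.05 = -4.1265
Total violation = 8.1634 + 1.036 + 4.1265 = 13.3259


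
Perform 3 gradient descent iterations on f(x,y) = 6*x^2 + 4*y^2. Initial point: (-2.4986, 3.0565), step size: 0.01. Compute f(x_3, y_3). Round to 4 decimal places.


Gradient descent on f(x,y) = 6*x^2 + 4*y^2.
Starting point: (-2.4986, 3.0565), alpha = 0.01
Step 1: grad_x = 2*6*-2.4986 = -29.9832, grad_y = 2*4*3.0565 = 24.452
  x_1 = -2.4986 - 0.01*-29.9832 = -2.1988
  y_1 = 3.0565 - 0.01*24.452 = 2.812
Step 2: grad_x = 2*6*-2.1988 = -26.3852, grad_y = 2*4*2.812 = 22.4958
  x_2 = -2.1988 - 0.01*-26.3852 = -1.9349
  y_2 = 2.812 - 0.01*22.4958 = 2.587
Step 3: grad_x = 2*6*-1.9349 = -23.219, grad_y = 2*4*2.587 = 20.6962
  x_3 = -1.9349 - 0.01*-23.219 = -1.7027
  y_3 = 2.587 - 0.01*20.6962 = 2.3801
f(-1.7027, 2.3801) = 6*(-1.7027)^2 + 4*2.3801^2 = 40.0544


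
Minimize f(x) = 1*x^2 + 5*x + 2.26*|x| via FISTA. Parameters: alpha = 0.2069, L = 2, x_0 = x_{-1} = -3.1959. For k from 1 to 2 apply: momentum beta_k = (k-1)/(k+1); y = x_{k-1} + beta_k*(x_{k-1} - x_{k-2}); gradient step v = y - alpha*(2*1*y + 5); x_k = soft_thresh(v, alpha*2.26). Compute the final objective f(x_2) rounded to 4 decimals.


FISTA on f(x) = 1*x^2 + 5*x + 2.26*|x|
L = 2, alpha = 0.2069
Iteration 1: beta = 0.0, y = -3.1959 + 0.0*(-3.1959 + 3.1959) = -3.1959
  grad(y) = -1.3918, v = y - alpha*grad = -2.9079
  prox(v) = soft_thresh(-2.9079, 0.4676) = -2.4403
Iteration 2: beta = 0.3333, y = -2.4403 + 0.3333*(-2.4403 + 3.1959) = -2.1885
  grad(y) = 0.623, v = y - alpha*grad = -2.3174
  prox(v) = soft_thresh(-2.3174, 0.4676) = -1.8498
f(x_2) = 1*(-1.8498)^2 + 5*(-1.8498) + 2.26*|-1.8498| = -1.6467


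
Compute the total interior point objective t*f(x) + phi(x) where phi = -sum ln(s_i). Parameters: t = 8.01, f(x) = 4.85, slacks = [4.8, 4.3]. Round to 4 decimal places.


Step 1: Compute log-barrier.
ln values: [1.5686, 1.4586]
phi = -(1.5686 + 1.4586) = -3.0272
Step 2: Compute augmented objective.
t*f(x) = 8.01*4.85 = 38.8485
Total = 38.8485 - 3.0272 = 35.8213


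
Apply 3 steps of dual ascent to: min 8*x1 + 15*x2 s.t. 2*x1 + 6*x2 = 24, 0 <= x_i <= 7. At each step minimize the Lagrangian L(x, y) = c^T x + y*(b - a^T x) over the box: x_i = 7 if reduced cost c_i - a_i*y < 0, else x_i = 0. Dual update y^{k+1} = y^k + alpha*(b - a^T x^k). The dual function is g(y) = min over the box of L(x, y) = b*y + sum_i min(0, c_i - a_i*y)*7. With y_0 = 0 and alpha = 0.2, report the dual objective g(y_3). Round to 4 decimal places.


Dual ascent for LP: min 8*x1 + 15*x2, 2*x1 + 6*x2 = 24, 0 <= x_i <= 7
Step 1: y^k = 0.0, reduced costs: (8.0, 15.0)
  x^k = (0.0, 0.0), subgradient = b - a^T x = 24.0
  y^{k+1} = 0.0 + 0.2*24.0 = 4.8
Step 2: y^k = 4.8, reduced costs: (-1.6, -13.8)
  x^k = (7.0, 7.0), subgradient = b - a^T x = -32.0
  y^{k+1} = 4.8 + 0.2*-32.0 = -1.6
Step 3: y^k = -1.6, reduced costs: (11.2, 24.6)
  x^k = (0.0, 0.0), subgradient = b - a^T x = 24.0
  y^{k+1} = -1.6 + 0.2*24.0 = 3.2
Dual objective at y_3 = 3.2: reduced costs (1.6, -4.2), box minimizer x = (0.0, 7.0)
g(y_3) = b*y + (c1 - a1*y)*x1 + (c2 - a2*y)*x2 = 24*3.2 + 1.6*0.0 + (-4.2)*7.0 = 76.8 + 0.0 - 29.4 = 47.4


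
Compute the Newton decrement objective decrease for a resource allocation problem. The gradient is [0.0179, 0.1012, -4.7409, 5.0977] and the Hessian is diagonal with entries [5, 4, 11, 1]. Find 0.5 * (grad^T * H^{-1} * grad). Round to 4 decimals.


Step 1: H is diagonal, so H^(-1) * g = [0.0036, 0.0253, -0.431, 5.0977].
Step 2: g^T H^(-1) g = sum_i g_i^2 / H_ii
  = (0.0179)^2/5 + (0.1012)^2/4 + (-4.7409)^2/11 + (5.0977)^2/1
  = 0.0001 + 0.0026 + 2.0433 + 25.9865 = 28.0325
Step 3: Objective decrease = 0.5 * g^T H^(-1) g = 14.0162


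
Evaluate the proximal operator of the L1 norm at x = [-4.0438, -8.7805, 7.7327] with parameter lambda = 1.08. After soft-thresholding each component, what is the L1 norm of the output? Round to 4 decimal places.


Soft-thresholding with lambda = 1.08:
prox(-4.0438) = sign(-4.0438)*max(|-4.0438| - 1.08, 0) = -2.9638
prox(-8.7805) = sign(-8.7805)*max(|-8.7805| - 1.08, 0) = -7.7005
prox(7.7327) = sign(7.7327)*max(|7.7327| - 1.08, 0) = 6.6527
prox(x) = [-2.9638, -7.7005, 6.6527]
||prox(x)||_1 = 2.9638 + 7.7005 + 6.6527 = 17.317


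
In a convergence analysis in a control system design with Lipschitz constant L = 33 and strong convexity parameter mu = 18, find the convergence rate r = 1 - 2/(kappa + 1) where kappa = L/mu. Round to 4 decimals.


Step 1: Compute the condition number.
kappa = L/mu = 33/18 = 1.8333
Step 2: Compute the convergence rate.
r = 1 - 2/(kappa + 1) = 1 - 2*mu/(L + mu) = (L - mu)/(L + mu) = 15/51 = 0.2941
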